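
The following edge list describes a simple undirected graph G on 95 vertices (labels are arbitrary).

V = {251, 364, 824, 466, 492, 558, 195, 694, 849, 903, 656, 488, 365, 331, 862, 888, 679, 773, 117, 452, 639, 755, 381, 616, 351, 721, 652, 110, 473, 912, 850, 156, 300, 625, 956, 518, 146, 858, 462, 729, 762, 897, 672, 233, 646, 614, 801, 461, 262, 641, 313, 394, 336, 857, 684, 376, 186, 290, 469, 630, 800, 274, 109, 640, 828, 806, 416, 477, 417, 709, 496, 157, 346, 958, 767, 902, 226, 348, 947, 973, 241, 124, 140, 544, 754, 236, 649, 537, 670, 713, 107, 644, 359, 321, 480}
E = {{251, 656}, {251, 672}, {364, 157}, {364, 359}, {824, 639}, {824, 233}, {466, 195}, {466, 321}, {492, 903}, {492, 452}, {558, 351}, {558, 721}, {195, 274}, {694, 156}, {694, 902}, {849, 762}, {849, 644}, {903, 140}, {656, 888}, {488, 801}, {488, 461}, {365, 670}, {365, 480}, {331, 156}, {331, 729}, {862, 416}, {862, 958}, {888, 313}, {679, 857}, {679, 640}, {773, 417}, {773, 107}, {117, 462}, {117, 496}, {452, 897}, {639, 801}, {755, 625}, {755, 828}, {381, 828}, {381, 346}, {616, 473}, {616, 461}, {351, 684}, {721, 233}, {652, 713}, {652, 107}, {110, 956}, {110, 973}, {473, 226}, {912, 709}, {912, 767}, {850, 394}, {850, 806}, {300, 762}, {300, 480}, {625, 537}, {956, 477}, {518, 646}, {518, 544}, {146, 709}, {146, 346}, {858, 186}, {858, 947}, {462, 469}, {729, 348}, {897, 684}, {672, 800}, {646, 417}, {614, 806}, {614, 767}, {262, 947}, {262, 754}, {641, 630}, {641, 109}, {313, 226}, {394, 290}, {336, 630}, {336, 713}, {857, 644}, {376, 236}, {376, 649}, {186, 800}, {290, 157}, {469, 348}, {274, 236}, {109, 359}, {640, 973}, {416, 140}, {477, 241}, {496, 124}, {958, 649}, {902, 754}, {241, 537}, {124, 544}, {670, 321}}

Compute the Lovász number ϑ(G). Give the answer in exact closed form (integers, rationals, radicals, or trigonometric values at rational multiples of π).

N(466) = {195, 321}, |N(466)| = 2.
Vertex 313 has 2 neighbors: 888, 226.
deg(862) = 2; N(862) = {416, 958}.
Vertex 376 has 2 neighbors: 236, 649.
deg(v) = 2 for all v (|V|=95); this is C_{95}, the 95-cycle.
The 48 distinct eigenvalues: [2.0, 1.9956, 1.9825, 1.9608, 1.9304, 1.8916, 1.8446, 1.7895, 1.7265, 1.656, 1.5783, 1.4936, 1.4025, 1.3052, 1.2022, 1.0939, 0.9808, 0.8635, 0.7424, 0.618, 0.491, 0.3618, 0.231, 0.0992, -0.0331, -0.1652, -0.2965, -0.4266, -0.5548, -0.6806, -0.8034, -0.9227, -1.0379, -1.1487, -1.2544, -1.3546, -1.4489, -1.5368, -1.618, -1.6922, -1.7589, -1.818, -1.8691, -1.9121, -1.9467, -1.9727, -1.9902, -1.9989].
Lovász: ϑ = −95(-2*cos(pi/95))/(2+-(-1)*2*cos(pi/95)) = 95*cos(pi/95)/(cos(pi/95) + 1).
≈ 47.487011311 (to 9 d.p.).
Sandwich: α(G)=47 ≤ ϑ(G)=95*cos(pi/95)/(cos(pi/95) + 1) ≤ χ(Ḡ)=48 (both strict).

95*cos(pi/95)/(cos(pi/95) + 1)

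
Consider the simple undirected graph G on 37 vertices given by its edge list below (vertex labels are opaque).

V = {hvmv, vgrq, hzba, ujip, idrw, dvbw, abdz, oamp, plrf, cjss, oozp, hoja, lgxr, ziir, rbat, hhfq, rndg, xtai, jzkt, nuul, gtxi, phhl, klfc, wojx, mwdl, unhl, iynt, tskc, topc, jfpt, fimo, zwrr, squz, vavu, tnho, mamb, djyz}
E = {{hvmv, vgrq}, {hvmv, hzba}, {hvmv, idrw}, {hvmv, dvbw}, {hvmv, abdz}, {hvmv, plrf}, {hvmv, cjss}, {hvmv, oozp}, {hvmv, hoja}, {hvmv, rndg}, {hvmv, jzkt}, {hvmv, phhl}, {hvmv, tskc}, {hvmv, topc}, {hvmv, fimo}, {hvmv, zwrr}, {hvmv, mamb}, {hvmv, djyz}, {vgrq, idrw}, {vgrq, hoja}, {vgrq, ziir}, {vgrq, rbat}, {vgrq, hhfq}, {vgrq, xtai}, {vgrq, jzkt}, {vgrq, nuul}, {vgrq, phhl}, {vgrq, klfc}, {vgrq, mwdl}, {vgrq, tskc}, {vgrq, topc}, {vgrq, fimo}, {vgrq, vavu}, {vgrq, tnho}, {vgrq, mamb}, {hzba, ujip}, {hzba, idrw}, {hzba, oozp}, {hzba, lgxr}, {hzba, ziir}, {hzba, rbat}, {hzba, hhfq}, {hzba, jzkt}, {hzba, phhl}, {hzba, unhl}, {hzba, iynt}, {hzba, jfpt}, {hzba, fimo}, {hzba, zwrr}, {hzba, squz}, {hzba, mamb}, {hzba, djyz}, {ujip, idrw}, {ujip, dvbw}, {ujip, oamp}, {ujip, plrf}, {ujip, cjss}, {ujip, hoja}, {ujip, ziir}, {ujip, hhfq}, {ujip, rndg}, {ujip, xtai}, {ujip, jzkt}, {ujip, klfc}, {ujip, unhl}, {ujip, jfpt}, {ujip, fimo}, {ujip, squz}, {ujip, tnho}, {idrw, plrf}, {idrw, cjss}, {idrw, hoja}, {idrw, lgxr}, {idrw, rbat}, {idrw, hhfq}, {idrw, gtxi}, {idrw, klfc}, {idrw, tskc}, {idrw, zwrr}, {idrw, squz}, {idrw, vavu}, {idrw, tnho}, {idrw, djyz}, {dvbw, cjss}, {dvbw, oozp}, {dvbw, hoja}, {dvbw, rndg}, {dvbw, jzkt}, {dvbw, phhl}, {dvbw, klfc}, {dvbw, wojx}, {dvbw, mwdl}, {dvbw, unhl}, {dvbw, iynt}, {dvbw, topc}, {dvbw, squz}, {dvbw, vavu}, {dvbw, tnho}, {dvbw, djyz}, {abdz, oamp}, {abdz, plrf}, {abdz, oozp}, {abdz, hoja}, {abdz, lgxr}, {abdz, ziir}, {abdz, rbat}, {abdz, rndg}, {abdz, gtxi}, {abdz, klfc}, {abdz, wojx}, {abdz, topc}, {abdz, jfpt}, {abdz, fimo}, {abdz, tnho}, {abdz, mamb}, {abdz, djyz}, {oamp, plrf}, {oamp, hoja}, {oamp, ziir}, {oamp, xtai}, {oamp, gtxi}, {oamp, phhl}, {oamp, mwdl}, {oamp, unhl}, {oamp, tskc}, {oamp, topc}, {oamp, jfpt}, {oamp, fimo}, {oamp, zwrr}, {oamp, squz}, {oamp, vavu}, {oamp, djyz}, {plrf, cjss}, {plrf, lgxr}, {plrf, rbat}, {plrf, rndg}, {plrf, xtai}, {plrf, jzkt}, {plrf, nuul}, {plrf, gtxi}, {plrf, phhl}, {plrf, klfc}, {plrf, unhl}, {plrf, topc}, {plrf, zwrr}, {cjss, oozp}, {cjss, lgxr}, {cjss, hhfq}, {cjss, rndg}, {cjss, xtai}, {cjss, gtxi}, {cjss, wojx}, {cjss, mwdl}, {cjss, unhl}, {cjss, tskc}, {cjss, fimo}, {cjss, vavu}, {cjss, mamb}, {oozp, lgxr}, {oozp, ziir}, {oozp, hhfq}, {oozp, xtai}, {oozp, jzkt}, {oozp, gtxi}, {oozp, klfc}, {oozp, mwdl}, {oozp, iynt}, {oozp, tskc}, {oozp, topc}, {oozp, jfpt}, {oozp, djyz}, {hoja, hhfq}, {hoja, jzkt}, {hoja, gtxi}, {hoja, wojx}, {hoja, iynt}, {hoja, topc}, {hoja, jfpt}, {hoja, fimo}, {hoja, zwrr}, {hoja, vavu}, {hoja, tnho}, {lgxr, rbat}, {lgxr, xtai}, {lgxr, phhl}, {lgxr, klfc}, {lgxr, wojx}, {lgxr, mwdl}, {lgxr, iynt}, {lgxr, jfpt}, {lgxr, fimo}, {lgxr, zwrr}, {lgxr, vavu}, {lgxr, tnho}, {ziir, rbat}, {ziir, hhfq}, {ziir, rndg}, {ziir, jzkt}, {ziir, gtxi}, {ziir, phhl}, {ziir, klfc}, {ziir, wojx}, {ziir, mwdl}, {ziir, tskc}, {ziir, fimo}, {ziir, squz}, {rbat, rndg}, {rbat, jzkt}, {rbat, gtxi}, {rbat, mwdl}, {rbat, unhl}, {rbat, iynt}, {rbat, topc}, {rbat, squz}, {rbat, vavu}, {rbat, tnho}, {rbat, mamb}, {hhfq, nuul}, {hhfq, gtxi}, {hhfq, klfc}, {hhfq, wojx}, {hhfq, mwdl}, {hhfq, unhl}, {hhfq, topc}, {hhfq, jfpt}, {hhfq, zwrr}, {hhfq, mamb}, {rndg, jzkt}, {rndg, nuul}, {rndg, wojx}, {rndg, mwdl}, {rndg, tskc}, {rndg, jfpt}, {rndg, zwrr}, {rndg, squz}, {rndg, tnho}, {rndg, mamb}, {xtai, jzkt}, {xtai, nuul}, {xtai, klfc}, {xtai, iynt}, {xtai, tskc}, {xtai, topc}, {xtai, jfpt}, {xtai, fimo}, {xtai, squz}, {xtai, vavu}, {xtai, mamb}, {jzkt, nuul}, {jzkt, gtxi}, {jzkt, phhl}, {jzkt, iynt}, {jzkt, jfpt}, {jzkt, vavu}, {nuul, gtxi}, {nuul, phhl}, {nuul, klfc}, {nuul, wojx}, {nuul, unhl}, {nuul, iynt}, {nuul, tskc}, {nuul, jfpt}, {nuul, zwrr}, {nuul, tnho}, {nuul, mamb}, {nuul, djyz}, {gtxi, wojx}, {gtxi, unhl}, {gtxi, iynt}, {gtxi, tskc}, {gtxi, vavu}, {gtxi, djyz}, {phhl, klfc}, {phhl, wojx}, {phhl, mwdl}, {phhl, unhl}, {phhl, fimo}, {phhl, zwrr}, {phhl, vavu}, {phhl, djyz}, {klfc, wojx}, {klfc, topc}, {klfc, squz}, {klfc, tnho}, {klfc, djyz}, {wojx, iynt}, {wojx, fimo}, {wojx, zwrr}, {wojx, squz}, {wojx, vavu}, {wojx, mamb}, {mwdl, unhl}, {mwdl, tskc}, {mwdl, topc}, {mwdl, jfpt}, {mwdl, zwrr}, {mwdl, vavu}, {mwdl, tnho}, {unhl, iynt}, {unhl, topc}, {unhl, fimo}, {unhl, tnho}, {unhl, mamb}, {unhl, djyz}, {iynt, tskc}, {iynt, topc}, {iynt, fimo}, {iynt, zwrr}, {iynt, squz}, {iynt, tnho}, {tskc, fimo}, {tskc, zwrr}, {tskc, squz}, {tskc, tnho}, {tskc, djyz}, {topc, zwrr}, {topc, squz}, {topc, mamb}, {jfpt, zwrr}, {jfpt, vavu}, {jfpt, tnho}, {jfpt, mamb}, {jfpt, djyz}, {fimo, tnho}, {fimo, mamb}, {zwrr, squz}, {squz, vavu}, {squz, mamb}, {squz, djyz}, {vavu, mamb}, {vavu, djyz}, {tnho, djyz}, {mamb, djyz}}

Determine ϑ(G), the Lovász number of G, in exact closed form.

sqrt(37)

Vertex lgxr has 18 neighbors: hzba, idrw, abdz, plrf, cjss, oozp, rbat, xtai, phhl, klfc, wojx, mwdl, iynt, jfpt, fimo, zwrr, vavu, tnho.
deg(ziir) = 18; N(ziir) = {vgrq, hzba, ujip, abdz, oamp, oozp, rbat, hhfq, rndg, jzkt, gtxi, phhl, klfc, wojx, mwdl, tskc, fimo, squz}.
N(hhfq) = {vgrq, hzba, ujip, idrw, cjss, oozp, hoja, ziir, nuul, gtxi, klfc, wojx, mwdl, unhl, topc, jfpt, zwrr, mamb}, |N(hhfq)| = 18.
deg(zwrr) = 18; N(zwrr) = {hvmv, hzba, idrw, oamp, plrf, hoja, lgxr, hhfq, rndg, nuul, phhl, wojx, mwdl, iynt, tskc, topc, jfpt, squz}.
deg(v) = 18 for all v (|V|=37); SR(37,18,8,9) — a Paley graph.
The 3 distinct eigenvalues: [18.0, 2.5414, -3.5414].
Lovász: ϑ = −37(-sqrt(37)/2 - 1/2)/(18+-(-sqrt(37)/2 - 1/2)) = sqrt(37).
ϑ(G) ≈ 6.082762530.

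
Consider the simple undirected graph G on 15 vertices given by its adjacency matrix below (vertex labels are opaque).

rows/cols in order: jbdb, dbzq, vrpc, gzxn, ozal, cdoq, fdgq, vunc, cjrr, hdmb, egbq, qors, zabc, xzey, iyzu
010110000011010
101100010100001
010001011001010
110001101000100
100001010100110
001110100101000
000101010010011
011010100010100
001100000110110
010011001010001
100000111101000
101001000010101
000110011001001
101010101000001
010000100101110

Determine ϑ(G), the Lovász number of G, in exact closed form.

Vertex vunc has 6 neighbors: dbzq, vrpc, ozal, fdgq, egbq, zabc.
deg(fdgq) = 6; N(fdgq) = {gzxn, cdoq, vunc, egbq, xzey, iyzu}.
deg(ozal) = 6; N(ozal) = {jbdb, cdoq, vunc, hdmb, zabc, xzey}.
deg(zabc) = 6; N(zabc) = {gzxn, ozal, vunc, cjrr, qors, iyzu}.
6-regular, N=15; Kneser-type, 2-subsets of [6].
spec(A) ≈ [6.0, 1.0, -3.0] (distinct, 6 d.p.).
Lovász: ϑ = −15(-3)/(6+-1*(-3)) = 5.
≈ 5.0000 (to 4 d.p.).

5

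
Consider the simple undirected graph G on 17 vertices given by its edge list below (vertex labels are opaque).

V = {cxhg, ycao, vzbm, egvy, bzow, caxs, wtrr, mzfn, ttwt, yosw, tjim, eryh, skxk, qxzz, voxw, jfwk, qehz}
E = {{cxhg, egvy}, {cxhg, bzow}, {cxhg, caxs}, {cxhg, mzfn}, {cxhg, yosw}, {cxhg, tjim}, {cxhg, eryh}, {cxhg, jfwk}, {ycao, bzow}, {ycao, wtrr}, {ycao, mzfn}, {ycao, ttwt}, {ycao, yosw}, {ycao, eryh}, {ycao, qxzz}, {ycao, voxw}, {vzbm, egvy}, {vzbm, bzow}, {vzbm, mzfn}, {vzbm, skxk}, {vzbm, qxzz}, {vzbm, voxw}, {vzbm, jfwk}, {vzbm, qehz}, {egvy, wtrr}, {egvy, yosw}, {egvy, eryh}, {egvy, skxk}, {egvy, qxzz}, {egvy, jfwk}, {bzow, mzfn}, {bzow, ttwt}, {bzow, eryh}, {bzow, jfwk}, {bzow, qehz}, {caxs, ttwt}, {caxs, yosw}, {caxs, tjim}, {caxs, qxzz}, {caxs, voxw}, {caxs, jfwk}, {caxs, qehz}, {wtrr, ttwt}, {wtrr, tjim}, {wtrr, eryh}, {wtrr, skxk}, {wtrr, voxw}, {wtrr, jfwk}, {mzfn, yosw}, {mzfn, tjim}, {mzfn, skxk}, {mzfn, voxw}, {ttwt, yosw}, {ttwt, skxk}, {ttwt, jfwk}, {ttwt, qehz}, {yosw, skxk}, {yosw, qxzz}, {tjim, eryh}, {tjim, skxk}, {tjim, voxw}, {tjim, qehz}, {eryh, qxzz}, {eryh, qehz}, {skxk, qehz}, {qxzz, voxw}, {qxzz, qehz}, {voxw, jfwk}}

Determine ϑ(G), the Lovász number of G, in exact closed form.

sqrt(17)

deg(cxhg) = 8; N(cxhg) = {egvy, bzow, caxs, mzfn, yosw, tjim, eryh, jfwk}.
Vertex eryh has 8 neighbors: cxhg, ycao, egvy, bzow, wtrr, tjim, qxzz, qehz.
deg(skxk) = 8; N(skxk) = {vzbm, egvy, wtrr, mzfn, ttwt, yosw, tjim, qehz}.
Vertex yosw has 8 neighbors: cxhg, ycao, egvy, caxs, mzfn, ttwt, skxk, qxzz.
G on 17 vertices is 8-regular; SR(17,8,3,4) — a Paley graph.
A has 3 distinct eigenvalues ≈ [8.0, 1.561553, -2.561553].
−17·(-sqrt(17)/2 - 1/2) / ((8)−(-sqrt(17)/2 - 1/2)) = sqrt(17) = ϑ(G).
= 4.123105626… (decimal).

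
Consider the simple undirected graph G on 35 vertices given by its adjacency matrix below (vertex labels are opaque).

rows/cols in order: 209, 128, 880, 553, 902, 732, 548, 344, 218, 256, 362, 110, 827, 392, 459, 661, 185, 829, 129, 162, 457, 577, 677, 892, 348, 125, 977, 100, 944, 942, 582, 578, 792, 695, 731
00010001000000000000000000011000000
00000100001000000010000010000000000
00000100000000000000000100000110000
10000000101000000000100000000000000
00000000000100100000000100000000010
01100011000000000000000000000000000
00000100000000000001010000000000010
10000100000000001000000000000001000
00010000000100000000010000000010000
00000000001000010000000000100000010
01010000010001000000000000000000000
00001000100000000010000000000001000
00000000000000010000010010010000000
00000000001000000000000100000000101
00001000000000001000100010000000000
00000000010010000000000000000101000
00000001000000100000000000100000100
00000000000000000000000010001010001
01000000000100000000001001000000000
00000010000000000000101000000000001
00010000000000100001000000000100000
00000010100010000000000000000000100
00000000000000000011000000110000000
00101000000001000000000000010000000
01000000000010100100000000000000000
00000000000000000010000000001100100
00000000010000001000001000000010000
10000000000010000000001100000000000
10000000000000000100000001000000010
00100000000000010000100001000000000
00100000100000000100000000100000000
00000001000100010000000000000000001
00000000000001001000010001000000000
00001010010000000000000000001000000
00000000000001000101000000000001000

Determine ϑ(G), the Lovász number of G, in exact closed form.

15

N(459) = {902, 185, 457, 348}, |N(459)| = 4.
Vertex 128 has 4 neighbors: 732, 362, 129, 348.
N(892) = {880, 902, 392, 100}, |N(892)| = 4.
deg(677) = 4; N(677) = {129, 162, 977, 100}.
Regular of degree 4 on 35 vertices: Kneser K(7,3) on C(7,3)=35 vertices.
A has 4 distinct eigenvalues ≈ [4.0, 2.0, -1.0, -3.0].
ϑ = −N·λ_min/(λ_max−λ_min) = −35·(-3)/(4−(-3)) = 15.
≈ 15.000000000 (to 9 d.p.).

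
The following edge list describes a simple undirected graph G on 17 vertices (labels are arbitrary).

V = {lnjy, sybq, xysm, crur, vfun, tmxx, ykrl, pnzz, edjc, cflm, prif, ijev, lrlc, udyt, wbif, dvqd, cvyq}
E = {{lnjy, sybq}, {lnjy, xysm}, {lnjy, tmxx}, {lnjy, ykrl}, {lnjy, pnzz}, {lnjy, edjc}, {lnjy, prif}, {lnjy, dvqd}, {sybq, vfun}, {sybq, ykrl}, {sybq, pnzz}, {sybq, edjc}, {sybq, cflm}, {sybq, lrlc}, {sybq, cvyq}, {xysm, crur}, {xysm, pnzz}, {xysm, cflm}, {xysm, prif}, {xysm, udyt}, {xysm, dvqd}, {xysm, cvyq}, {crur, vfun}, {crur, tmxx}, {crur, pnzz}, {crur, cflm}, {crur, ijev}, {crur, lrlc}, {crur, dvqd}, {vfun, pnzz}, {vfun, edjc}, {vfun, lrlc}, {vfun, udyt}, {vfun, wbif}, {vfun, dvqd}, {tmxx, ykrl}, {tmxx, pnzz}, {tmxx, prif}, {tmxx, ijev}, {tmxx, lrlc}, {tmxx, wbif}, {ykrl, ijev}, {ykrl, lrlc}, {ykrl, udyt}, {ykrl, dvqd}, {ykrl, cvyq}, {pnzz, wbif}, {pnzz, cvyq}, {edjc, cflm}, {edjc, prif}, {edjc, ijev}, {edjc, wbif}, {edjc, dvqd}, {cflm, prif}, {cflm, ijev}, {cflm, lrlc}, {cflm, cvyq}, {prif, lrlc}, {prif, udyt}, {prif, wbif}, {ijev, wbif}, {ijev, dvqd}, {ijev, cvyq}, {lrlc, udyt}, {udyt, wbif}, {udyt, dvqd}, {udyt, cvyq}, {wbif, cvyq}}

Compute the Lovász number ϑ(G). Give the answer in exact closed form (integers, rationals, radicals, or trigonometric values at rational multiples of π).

deg(udyt) = 8; N(udyt) = {xysm, vfun, ykrl, prif, lrlc, wbif, dvqd, cvyq}.
Vertex cflm has 8 neighbors: sybq, xysm, crur, edjc, prif, ijev, lrlc, cvyq.
N(xysm) = {lnjy, crur, pnzz, cflm, prif, udyt, dvqd, cvyq}, |N(xysm)| = 8.
Vertex dvqd has 8 neighbors: lnjy, xysm, crur, vfun, ykrl, edjc, ijev, udyt.
Every vertex has degree 8 (N=17); Paley(17): SR with (k,λ,μ)=(8,3,4).
spec(A) ≈ [8.0, 1.56155, -2.56155] (distinct, 5 d.p.).
λ_max=8, λ_min=-sqrt(17)/2 - 1/2; ϑ = −17·λ_min/(λ_max−λ_min) = sqrt(17).
ϑ(G) ≈ 4.12310563.

sqrt(17)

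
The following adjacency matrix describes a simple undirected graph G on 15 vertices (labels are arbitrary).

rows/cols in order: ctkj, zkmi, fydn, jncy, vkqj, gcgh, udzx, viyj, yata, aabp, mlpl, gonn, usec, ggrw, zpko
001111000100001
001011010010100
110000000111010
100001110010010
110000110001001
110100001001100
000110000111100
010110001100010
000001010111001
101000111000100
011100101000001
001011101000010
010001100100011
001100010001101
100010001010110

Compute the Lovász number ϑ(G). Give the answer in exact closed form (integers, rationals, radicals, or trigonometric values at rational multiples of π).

5

Vertex aabp has 6 neighbors: ctkj, fydn, udzx, viyj, yata, usec.
Vertex zpko has 6 neighbors: ctkj, vkqj, yata, mlpl, usec, ggrw.
Vertex ggrw has 6 neighbors: fydn, jncy, viyj, gonn, usec, zpko.
N(gonn) = {fydn, vkqj, gcgh, udzx, yata, ggrw}, |N(gonn)| = 6.
Regular of degree 6 on 15 vertices: Kneser-type, 2-subsets of [6].
spec(A) ≈ [6.0, 1.0, -3.0] (distinct, 4 d.p.).
Lovász (edge-transitive): ϑ = −15·(-3)/((6)−(-3)) = 5.
≈ 5.0000000 (to 7 d.p.).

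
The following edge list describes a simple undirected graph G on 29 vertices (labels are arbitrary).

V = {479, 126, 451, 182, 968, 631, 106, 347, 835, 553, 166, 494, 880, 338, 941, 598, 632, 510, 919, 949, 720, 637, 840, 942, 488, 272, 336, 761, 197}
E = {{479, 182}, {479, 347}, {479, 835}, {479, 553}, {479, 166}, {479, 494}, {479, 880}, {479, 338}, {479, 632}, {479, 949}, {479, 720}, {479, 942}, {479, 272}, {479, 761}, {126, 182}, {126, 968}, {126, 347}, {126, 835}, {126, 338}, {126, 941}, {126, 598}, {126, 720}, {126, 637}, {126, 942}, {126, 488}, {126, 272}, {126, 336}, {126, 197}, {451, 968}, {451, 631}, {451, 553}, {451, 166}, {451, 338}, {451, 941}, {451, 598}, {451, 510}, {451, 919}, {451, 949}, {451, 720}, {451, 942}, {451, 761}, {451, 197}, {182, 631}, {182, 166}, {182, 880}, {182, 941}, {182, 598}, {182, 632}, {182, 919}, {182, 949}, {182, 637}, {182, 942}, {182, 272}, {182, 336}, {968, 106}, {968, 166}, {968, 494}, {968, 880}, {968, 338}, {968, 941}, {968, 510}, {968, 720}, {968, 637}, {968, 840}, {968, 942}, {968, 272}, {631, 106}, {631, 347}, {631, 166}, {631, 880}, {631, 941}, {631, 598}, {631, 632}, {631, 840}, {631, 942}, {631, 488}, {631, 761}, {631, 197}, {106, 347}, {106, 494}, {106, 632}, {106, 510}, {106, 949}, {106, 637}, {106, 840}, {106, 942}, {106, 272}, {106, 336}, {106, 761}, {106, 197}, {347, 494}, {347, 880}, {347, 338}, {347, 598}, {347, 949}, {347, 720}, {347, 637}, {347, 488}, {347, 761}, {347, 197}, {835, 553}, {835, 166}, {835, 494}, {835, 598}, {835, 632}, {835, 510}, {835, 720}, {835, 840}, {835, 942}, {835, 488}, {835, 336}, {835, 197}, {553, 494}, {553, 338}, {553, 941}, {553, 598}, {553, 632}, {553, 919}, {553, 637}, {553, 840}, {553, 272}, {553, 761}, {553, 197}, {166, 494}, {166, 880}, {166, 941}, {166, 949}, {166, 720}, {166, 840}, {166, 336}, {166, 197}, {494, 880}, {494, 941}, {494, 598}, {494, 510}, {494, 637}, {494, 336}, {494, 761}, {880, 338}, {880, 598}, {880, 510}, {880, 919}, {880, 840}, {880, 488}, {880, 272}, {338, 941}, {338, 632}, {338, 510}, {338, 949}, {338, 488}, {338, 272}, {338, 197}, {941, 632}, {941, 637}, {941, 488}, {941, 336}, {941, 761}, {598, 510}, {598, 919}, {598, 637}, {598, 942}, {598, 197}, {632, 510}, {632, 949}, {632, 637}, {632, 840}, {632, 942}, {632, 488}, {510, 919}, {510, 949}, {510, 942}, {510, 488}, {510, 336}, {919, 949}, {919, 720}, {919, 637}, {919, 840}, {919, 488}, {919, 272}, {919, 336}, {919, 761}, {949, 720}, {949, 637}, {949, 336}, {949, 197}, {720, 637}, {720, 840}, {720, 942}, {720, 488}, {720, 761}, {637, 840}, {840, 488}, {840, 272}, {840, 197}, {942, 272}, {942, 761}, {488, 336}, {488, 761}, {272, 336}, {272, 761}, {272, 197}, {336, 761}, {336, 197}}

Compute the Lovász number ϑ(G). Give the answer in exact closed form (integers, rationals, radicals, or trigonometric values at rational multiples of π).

sqrt(29)

Vertex 720 has 14 neighbors: 479, 126, 451, 968, 347, 835, 166, 919, 949, 637, 840, 942, 488, 761.
N(182) = {479, 126, 631, 166, 880, 941, 598, 632, 919, 949, 637, 942, 272, 336}, |N(182)| = 14.
deg(840) = 14; N(840) = {968, 631, 106, 835, 553, 166, 880, 632, 919, 720, 637, 488, 272, 197}.
deg(553) = 14; N(553) = {479, 451, 835, 494, 338, 941, 598, 632, 919, 637, 840, 272, 761, 197}.
Regular of degree 14 on 29 vertices: SR(29,14,6,7) — a Paley graph.
Distinct eigenvalues (to 4 d.p.): [14.0, 2.1926, -3.1926].
Lovász: ϑ = −29(-sqrt(29)/2 - 1/2)/(14+-(-sqrt(29)/2 - 1/2)) = sqrt(29).
≈ 5.385164807 (to 9 d.p.).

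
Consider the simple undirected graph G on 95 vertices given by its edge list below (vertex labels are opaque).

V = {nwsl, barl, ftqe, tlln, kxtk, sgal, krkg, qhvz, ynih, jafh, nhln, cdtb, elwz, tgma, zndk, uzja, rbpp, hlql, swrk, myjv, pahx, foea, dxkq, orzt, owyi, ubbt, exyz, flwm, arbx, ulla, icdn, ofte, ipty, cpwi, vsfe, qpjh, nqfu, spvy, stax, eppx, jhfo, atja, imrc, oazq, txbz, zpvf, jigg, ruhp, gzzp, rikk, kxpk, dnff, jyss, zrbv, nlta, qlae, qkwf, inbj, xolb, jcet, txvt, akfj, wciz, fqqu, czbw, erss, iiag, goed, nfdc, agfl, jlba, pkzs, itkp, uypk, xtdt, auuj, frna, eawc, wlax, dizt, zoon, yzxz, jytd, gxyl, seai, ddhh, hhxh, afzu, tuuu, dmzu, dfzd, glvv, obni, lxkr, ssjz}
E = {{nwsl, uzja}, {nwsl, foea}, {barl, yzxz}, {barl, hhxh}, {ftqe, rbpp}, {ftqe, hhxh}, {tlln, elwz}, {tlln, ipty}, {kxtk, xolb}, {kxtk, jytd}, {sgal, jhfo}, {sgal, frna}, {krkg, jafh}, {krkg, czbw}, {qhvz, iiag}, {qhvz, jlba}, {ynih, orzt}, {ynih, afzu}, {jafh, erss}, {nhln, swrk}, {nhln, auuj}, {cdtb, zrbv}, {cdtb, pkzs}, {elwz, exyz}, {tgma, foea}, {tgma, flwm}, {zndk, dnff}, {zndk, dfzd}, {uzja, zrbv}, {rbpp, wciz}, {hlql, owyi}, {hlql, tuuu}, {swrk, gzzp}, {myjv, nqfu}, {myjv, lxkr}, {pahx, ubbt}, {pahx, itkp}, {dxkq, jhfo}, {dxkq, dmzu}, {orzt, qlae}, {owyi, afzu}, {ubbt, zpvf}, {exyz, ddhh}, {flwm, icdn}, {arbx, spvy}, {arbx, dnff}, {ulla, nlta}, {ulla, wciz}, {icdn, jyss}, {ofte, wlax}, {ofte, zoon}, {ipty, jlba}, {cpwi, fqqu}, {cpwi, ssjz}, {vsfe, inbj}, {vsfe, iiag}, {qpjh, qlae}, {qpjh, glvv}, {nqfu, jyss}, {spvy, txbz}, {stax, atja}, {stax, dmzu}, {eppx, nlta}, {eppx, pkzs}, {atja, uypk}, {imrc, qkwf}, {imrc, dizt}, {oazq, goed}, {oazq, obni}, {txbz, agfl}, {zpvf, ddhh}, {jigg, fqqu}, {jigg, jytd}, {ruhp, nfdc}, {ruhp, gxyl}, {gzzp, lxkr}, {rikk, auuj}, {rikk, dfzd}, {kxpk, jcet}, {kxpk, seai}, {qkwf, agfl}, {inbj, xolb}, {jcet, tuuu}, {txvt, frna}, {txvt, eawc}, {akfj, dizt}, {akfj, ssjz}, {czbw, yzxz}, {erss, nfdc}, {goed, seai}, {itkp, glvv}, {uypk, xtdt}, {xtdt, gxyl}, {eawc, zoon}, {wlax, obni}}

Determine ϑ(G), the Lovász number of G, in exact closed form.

deg(swrk) = 2; N(swrk) = {nhln, gzzp}.
deg(nhln) = 2; N(nhln) = {swrk, auuj}.
N(itkp) = {pahx, glvv}, |N(itkp)| = 2.
deg(tgma) = 2; N(tgma) = {foea, flwm}.
2-regular, N=95; the odd cycle C_{95}.
The 48 distinct eigenvalues: [2.0, 1.995627, 1.982528, 1.96076, 1.930418, 1.891634, 1.84458, 1.789459, 1.726513, 1.656018, 1.578281, 1.493643, 1.402474, 1.305172, 1.202162, 1.093896, 0.980847, 0.863509, 0.742394, 0.618034, 0.490971, 0.361761, 0.230969, 0.099168, -0.033068, -0.165159, -0.296527, -0.426599, -0.554806, -0.680586, -0.803391, -0.922682, -1.037939, -1.148657, -1.254353, -1.354563, -1.44885, -1.536802, -1.618034, -1.692191, -1.758948, -1.818013, -1.869129, -1.912072, -1.946653, -1.972723, -1.990166, -1.998907].
−95·(-2*cos(pi/95)) / ((2)−(-2*cos(pi/95))) = 95*cos(pi/95)/(cos(pi/95) + 1) = ϑ(G).
= 47.4870… (decimal).
47 ≤ 95*cos(pi/95)/(cos(pi/95) + 1) ≤ 48: both strict.

95*cos(pi/95)/(cos(pi/95) + 1)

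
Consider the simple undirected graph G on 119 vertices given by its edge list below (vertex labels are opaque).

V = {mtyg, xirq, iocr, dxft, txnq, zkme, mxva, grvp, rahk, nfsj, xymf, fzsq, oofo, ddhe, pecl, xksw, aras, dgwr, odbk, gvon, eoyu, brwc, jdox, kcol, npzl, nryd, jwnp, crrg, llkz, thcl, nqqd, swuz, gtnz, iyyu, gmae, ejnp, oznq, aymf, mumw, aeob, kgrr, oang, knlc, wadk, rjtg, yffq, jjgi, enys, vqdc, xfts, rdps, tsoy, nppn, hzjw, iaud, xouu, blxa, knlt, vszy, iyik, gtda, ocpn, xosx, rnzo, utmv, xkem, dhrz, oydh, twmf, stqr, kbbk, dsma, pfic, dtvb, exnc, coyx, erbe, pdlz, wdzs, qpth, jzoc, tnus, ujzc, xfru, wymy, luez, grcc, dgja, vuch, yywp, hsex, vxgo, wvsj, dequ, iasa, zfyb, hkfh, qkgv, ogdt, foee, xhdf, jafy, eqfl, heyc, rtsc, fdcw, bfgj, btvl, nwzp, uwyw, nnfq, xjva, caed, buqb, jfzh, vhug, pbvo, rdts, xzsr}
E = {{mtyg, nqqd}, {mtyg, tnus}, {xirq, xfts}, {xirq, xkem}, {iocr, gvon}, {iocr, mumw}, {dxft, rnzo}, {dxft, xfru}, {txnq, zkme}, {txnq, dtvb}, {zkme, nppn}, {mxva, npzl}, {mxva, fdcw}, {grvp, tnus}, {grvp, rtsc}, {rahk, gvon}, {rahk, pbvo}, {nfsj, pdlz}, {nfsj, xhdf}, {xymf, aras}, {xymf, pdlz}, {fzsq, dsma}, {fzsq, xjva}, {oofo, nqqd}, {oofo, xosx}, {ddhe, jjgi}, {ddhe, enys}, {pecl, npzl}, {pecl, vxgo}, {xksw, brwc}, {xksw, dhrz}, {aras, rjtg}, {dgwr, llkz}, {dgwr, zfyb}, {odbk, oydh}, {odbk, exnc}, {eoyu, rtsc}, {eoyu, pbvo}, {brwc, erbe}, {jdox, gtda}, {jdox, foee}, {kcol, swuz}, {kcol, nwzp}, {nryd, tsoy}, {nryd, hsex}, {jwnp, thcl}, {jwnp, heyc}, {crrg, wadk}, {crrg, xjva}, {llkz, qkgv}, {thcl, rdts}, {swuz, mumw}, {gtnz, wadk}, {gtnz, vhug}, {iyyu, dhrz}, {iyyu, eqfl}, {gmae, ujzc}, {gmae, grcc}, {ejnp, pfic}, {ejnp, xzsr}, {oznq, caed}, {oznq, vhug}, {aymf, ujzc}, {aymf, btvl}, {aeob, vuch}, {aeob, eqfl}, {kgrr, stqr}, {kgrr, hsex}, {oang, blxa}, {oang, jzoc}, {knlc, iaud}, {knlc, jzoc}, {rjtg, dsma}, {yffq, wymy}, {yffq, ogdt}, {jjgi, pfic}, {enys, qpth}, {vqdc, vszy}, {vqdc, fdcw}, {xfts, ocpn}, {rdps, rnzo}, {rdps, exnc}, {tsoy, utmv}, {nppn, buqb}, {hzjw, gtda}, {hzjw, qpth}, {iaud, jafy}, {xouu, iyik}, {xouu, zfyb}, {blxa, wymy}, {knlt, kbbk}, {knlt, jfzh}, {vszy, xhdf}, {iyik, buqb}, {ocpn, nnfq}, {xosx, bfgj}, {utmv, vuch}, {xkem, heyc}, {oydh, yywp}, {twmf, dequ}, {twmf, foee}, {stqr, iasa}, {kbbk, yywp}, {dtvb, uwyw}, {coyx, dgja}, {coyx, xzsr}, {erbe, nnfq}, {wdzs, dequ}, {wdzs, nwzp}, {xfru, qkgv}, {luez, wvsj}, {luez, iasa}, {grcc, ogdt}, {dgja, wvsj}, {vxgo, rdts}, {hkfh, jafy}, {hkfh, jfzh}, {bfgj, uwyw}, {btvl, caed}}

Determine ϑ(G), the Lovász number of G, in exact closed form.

N(aeob) = {vuch, eqfl}, |N(aeob)| = 2.
Vertex xymf has 2 neighbors: aras, pdlz.
deg(jdox) = 2; N(jdox) = {gtda, foee}.
N(oznq) = {caed, vhug}, |N(oznq)| = 2.
119-vertex 2-regular graph: a single 119-cycle (edge-transitive).
spec(A) ≈ [2.0, 1.997, 1.989, 1.975, 1.956, 1.931, 1.9, 1.865, 1.824, 1.778, 1.728, 1.672, 1.612, 1.547, 1.478, 1.405, 1.328, 1.247, 1.163, 1.075, 0.985, 0.891, 0.796, 0.698, 0.598, 0.496, 0.393, 0.289, 0.185, 0.079, -0.026, -0.132, -0.237, -0.342, -0.445, -0.547, -0.648, -0.747, -0.844, -0.938, -1.03, -1.119, -1.205, -1.288, -1.367, -1.442, -1.513, -1.58, -1.642, -1.7, -1.754, -1.802, -1.845, -1.883, -1.916, -1.944, -1.966, -1.983, -1.994, -1.999] (distinct, 3 d.p.).
−119·(-2*cos(pi/119)) / ((2)−(-2*cos(pi/119))) = 119*cos(pi/119)/(cos(pi/119) + 1) = ϑ(G).
ϑ(G) ≈ 59.4896.
Sandwich: α(G)=59 ≤ ϑ(G)=119*cos(pi/119)/(cos(pi/119) + 1) ≤ χ(Ḡ)=60 (both strict).

119*cos(pi/119)/(cos(pi/119) + 1)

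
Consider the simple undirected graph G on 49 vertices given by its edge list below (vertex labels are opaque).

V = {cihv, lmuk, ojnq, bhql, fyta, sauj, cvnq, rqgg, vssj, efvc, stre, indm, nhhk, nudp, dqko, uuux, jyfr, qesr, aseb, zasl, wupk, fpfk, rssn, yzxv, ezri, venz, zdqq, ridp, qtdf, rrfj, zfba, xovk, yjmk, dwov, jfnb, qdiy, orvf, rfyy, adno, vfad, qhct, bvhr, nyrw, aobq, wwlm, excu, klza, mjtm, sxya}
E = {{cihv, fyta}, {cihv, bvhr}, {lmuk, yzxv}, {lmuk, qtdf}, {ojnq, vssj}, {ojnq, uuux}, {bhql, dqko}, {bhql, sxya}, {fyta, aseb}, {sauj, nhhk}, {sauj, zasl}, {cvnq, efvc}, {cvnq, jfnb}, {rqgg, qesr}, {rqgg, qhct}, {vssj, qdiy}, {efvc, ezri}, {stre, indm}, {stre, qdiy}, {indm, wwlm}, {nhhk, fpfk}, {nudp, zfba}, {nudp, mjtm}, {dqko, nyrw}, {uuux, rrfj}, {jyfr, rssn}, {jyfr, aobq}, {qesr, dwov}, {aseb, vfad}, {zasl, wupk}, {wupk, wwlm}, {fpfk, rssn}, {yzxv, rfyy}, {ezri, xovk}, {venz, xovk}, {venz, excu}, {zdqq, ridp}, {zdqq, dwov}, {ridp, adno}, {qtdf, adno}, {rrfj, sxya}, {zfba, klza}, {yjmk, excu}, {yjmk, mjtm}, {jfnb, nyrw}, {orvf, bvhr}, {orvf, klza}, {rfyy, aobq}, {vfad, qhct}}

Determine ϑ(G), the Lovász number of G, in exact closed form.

49*cos(pi/49)/(cos(pi/49) + 1)

N(zfba) = {nudp, klza}, |N(zfba)| = 2.
deg(jfnb) = 2; N(jfnb) = {cvnq, nyrw}.
Vertex ridp has 2 neighbors: zdqq, adno.
deg(xovk) = 2; N(xovk) = {ezri, venz}.
Regular of degree 2 on 49 vertices: connected 2-regular on 49 ⇒ C_{49}.
spec(A) ≈ [2.0, 1.9836, 1.9346, 1.8538, 1.7426, 1.6028, 1.4367, 1.247, 1.0368, 0.8096, 0.5691, 0.3192, 0.0641, -0.192, -0.445, -0.6907, -0.9251, -1.1442, -1.3446, -1.5229, -1.6762, -1.8019, -1.8981, -1.9631, -1.9959] (distinct, 4 d.p.).
−49·(-2*cos(pi/49)) / ((2)−(-2*cos(pi/49))) = 49*cos(pi/49)/(cos(pi/49) + 1) = ϑ(G).
≈ 24.47481 (to 5 d.p.).
Lovász sandwich 24 ≤ 49*cos(pi/49)/(cos(pi/49) + 1) ≤ 25: both strict.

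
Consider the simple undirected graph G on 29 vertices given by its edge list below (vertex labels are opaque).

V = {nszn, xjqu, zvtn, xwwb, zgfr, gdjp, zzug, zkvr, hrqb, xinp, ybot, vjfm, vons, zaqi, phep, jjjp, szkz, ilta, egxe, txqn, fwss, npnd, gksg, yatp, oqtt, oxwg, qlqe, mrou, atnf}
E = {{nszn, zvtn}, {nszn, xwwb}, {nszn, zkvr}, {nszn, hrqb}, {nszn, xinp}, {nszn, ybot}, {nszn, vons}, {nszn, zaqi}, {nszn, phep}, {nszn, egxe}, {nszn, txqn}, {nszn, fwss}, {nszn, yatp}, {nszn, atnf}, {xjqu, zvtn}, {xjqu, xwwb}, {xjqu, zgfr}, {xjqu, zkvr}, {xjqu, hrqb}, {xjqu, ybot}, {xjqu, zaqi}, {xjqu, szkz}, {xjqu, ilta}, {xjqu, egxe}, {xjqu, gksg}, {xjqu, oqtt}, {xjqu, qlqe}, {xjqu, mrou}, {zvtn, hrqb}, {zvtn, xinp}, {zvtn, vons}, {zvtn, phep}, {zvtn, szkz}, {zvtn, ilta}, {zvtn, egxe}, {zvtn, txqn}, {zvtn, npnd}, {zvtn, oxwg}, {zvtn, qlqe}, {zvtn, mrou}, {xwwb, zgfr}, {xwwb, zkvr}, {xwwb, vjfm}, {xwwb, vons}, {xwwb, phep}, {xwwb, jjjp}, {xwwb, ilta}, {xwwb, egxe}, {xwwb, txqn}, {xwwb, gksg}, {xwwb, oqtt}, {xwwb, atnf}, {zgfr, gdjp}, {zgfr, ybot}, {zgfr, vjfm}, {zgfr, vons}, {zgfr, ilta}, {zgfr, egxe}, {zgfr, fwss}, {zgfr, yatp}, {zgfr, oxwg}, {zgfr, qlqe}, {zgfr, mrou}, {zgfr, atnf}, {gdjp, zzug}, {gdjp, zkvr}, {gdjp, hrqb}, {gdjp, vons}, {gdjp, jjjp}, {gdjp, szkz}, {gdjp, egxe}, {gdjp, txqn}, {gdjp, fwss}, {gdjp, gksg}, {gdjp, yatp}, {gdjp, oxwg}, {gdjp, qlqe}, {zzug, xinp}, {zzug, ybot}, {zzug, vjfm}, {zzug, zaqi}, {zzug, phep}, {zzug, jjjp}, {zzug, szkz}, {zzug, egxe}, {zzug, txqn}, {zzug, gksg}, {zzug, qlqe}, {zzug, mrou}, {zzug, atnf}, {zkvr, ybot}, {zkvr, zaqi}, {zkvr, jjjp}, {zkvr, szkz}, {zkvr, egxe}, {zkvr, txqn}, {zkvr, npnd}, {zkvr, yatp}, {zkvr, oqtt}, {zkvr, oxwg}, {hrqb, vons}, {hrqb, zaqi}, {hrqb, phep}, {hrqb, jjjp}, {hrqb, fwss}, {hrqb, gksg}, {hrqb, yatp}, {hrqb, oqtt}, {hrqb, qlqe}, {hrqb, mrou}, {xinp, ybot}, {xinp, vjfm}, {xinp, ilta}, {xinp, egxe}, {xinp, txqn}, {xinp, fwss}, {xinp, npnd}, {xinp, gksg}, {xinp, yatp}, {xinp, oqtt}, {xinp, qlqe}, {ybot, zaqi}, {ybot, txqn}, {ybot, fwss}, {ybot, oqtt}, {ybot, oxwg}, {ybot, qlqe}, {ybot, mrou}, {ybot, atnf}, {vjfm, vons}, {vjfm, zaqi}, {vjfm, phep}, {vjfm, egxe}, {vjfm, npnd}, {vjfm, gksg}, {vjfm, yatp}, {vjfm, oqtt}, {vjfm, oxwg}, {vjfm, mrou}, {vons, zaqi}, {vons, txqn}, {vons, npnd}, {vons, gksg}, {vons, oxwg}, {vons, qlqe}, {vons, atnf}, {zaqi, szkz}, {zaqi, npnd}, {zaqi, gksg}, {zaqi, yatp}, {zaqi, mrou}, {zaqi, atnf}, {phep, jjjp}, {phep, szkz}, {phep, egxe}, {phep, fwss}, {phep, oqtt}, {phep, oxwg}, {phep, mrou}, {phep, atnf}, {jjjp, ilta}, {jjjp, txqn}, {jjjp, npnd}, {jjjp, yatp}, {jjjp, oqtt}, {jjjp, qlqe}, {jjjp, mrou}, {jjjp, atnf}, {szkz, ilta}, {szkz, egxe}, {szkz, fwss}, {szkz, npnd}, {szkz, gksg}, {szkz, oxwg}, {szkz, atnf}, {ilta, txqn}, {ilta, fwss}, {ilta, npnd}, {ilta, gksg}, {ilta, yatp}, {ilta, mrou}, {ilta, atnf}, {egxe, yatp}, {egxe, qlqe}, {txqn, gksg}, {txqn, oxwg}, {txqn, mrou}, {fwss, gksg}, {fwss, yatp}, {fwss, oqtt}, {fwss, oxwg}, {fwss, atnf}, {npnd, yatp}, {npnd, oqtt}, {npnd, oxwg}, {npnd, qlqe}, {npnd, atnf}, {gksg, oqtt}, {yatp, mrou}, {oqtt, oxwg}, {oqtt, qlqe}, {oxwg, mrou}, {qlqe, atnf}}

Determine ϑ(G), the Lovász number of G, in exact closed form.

sqrt(29)

deg(phep) = 14; N(phep) = {nszn, zvtn, xwwb, zzug, hrqb, vjfm, jjjp, szkz, egxe, fwss, oqtt, oxwg, mrou, atnf}.
N(oxwg) = {zvtn, zgfr, gdjp, zkvr, ybot, vjfm, vons, phep, szkz, txqn, fwss, npnd, oqtt, mrou}, |N(oxwg)| = 14.
Vertex oqtt has 14 neighbors: xjqu, xwwb, zkvr, hrqb, xinp, ybot, vjfm, phep, jjjp, fwss, npnd, gksg, oxwg, qlqe.
Vertex txqn has 14 neighbors: nszn, zvtn, xwwb, gdjp, zzug, zkvr, xinp, ybot, vons, jjjp, ilta, gksg, oxwg, mrou.
G on 29 vertices is 14-regular; Paley(29): SR with (k,λ,μ)=(14,6,7).
spec(A) ≈ [14.0, 2.19258, -3.19258] (distinct, 5 d.p.).
−29·(-sqrt(29)/2 - 1/2) / ((14)−(-sqrt(29)/2 - 1/2)) = sqrt(29) = ϑ(G).
ϑ(G) ≈ 5.3852.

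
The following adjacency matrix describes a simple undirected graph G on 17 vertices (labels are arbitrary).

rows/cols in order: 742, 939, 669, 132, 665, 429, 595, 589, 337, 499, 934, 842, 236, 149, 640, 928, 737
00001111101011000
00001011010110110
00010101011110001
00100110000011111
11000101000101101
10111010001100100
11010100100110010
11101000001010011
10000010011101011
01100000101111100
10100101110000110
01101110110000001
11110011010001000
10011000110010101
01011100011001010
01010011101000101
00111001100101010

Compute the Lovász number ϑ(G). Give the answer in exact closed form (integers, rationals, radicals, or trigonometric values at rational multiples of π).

N(589) = {742, 939, 669, 665, 934, 236, 928, 737}, |N(589)| = 8.
Vertex 934 has 8 neighbors: 742, 669, 429, 589, 337, 499, 640, 928.
N(842) = {939, 669, 665, 429, 595, 337, 499, 737}, |N(842)| = 8.
Vertex 737 has 8 neighbors: 669, 132, 665, 589, 337, 842, 149, 928.
Regular of degree 8 on 17 vertices: SR(17,8,3,4) — a Paley graph.
A has 3 distinct eigenvalues ≈ [8.0, 1.56155, -2.56155].
Lovász: ϑ = −17(-sqrt(17)/2 - 1/2)/(8+-(-sqrt(17)/2 - 1/2)) = sqrt(17).
ϑ(G) ≈ 4.12311.

sqrt(17)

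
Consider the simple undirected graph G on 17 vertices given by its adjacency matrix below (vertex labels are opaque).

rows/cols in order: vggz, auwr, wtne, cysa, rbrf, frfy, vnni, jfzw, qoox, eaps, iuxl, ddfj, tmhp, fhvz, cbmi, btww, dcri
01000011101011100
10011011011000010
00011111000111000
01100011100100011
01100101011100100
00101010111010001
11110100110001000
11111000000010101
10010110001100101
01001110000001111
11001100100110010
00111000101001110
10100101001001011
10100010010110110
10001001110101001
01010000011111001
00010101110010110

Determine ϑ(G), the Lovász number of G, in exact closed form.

sqrt(17)

Vertex vnni has 8 neighbors: vggz, auwr, wtne, cysa, frfy, qoox, eaps, fhvz.
deg(wtne) = 8; N(wtne) = {cysa, rbrf, frfy, vnni, jfzw, ddfj, tmhp, fhvz}.
N(ddfj) = {wtne, cysa, rbrf, qoox, iuxl, fhvz, cbmi, btww}, |N(ddfj)| = 8.
N(dcri) = {cysa, frfy, jfzw, qoox, eaps, tmhp, cbmi, btww}, |N(dcri)| = 8.
deg(v) = 8 for all v (|V|=17); Paley(17): SR with (k,λ,μ)=(8,3,4).
Distinct eigenvalues (to 6 d.p.): [8.0, 1.561553, -2.561553].
With N=17: ϑ(G) = 17·(-(-sqrt(17)/2 - 1/2))/(8−(-sqrt(17)/2 - 1/2)) = sqrt(17).
Numerically 4.1231.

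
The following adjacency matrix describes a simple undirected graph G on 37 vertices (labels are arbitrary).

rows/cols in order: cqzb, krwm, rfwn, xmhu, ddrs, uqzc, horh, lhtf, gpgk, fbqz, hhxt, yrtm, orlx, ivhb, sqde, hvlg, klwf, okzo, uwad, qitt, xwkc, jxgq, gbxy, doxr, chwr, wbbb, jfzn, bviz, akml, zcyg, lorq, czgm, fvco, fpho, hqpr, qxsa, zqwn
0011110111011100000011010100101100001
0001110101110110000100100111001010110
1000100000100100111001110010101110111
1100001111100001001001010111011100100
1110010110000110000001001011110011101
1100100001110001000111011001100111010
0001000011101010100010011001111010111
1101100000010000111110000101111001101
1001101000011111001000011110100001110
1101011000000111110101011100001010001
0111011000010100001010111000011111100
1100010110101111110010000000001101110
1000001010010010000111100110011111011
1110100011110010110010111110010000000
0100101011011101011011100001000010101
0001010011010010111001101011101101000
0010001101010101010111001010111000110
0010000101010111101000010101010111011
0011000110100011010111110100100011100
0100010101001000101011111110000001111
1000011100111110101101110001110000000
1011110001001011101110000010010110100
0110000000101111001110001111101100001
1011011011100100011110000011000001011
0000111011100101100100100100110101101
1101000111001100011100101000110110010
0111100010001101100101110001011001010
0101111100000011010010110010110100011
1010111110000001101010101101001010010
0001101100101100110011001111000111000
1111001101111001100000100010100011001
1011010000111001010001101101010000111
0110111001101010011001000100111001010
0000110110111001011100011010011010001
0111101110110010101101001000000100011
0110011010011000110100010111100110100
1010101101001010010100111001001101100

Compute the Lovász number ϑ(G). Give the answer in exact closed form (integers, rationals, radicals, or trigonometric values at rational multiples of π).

Vertex xwkc has 18 neighbors: cqzb, uqzc, horh, lhtf, hhxt, yrtm, orlx, ivhb, sqde, klwf, uwad, qitt, jxgq, gbxy, doxr, bviz, akml, zcyg.
Vertex klwf has 18 neighbors: rfwn, horh, lhtf, fbqz, yrtm, ivhb, hvlg, okzo, qitt, xwkc, jxgq, chwr, jfzn, akml, zcyg, lorq, hqpr, qxsa.
Vertex zcyg has 18 neighbors: xmhu, ddrs, horh, lhtf, hhxt, orlx, ivhb, klwf, okzo, xwkc, jxgq, chwr, wbbb, jfzn, bviz, czgm, fvco, fpho.
N(doxr) = {cqzb, rfwn, xmhu, uqzc, horh, gpgk, fbqz, hhxt, ivhb, okzo, uwad, qitt, xwkc, jfzn, bviz, fpho, qxsa, zqwn}, |N(doxr)| = 18.
G on 37 vertices is 18-regular; strongly regular (37,18,8,9).
spec(A) ≈ [18.0, 2.5414, -3.5414] (distinct, 4 d.p.).
−37·(-sqrt(37)/2 - 1/2) / ((18)−(-sqrt(37)/2 - 1/2)) = sqrt(37) = ϑ(G).
= 6.08276253… (decimal).

sqrt(37)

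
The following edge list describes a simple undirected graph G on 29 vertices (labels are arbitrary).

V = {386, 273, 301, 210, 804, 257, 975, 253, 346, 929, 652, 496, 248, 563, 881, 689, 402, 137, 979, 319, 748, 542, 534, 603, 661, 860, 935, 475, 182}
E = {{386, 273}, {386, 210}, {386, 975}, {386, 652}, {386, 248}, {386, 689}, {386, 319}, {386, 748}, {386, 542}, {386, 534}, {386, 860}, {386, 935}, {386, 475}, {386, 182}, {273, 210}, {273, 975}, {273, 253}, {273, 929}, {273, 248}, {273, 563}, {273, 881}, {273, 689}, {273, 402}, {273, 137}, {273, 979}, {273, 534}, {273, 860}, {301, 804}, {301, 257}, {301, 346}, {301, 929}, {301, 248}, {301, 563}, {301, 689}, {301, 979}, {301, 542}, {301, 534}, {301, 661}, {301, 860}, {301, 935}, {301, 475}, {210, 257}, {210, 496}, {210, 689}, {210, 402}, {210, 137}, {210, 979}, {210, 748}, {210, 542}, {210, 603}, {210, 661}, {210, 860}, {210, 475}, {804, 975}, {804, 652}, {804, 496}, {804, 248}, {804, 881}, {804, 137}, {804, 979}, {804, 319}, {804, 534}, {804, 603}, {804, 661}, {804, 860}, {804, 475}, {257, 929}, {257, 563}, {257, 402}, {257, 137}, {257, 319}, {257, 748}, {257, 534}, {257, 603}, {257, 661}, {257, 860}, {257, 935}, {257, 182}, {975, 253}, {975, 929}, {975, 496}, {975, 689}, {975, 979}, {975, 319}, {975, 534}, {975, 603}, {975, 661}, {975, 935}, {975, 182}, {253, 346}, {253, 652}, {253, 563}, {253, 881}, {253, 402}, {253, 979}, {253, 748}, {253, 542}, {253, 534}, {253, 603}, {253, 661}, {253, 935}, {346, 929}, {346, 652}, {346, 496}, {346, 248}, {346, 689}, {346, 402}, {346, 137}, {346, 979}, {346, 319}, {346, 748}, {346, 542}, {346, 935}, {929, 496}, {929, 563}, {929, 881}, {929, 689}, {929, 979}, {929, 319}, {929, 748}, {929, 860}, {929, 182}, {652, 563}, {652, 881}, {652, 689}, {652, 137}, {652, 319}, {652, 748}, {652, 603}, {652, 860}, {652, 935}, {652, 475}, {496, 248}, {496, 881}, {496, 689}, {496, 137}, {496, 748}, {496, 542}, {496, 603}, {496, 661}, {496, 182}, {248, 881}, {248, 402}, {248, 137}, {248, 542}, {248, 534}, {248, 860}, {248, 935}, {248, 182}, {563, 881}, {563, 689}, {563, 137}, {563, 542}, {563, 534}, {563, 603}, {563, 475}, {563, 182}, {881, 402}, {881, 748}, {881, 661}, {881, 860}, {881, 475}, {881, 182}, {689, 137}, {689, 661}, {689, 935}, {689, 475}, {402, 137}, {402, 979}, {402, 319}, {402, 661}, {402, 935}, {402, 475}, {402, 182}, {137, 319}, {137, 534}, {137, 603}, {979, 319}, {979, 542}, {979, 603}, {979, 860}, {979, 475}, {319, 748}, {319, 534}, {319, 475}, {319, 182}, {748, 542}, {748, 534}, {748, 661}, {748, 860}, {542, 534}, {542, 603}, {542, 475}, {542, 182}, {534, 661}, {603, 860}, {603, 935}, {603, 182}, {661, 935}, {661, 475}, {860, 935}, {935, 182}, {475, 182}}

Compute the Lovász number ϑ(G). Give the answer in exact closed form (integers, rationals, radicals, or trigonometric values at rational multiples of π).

deg(534) = 14; N(534) = {386, 273, 301, 804, 257, 975, 253, 248, 563, 137, 319, 748, 542, 661}.
Vertex 319 has 14 neighbors: 386, 804, 257, 975, 346, 929, 652, 402, 137, 979, 748, 534, 475, 182.
N(257) = {301, 210, 929, 563, 402, 137, 319, 748, 534, 603, 661, 860, 935, 182}, |N(257)| = 14.
N(542) = {386, 301, 210, 253, 346, 496, 248, 563, 979, 748, 534, 603, 475, 182}, |N(542)| = 14.
deg(v) = 14 for all v (|V|=29); strongly regular (29,14,6,7).
The 3 distinct eigenvalues: [14.0, 2.1926, -3.1926].
Lovász (edge-transitive): ϑ = −29·(-sqrt(29)/2 - 1/2)/((14)−(-sqrt(29)/2 - 1/2)) = sqrt(29).
≈ 5.385164807 (to 9 d.p.).

sqrt(29)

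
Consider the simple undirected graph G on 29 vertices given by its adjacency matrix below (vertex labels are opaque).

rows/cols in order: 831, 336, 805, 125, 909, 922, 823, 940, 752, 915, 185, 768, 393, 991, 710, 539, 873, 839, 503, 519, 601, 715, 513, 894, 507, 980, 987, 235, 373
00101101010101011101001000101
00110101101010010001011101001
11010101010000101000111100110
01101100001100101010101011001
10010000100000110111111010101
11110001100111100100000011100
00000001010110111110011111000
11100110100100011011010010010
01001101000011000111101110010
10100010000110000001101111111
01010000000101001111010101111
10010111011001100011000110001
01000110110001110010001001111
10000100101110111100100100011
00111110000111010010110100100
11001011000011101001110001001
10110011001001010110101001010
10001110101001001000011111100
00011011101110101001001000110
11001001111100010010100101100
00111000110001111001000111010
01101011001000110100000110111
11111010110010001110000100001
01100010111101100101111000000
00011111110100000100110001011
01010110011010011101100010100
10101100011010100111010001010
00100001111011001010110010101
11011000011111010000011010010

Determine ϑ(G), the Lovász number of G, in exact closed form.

deg(393) = 14; N(393) = {336, 922, 823, 752, 915, 991, 710, 539, 503, 513, 980, 987, 235, 373}.
N(601) = {805, 125, 909, 752, 915, 991, 710, 539, 873, 519, 894, 507, 980, 235}, |N(601)| = 14.
Vertex 940 has 14 neighbors: 831, 336, 805, 922, 823, 752, 768, 539, 873, 503, 519, 715, 507, 235.
deg(539) = 14; N(539) = {831, 336, 909, 823, 940, 393, 991, 710, 873, 519, 601, 715, 980, 373}.
Every vertex has degree 14 (N=29); Paley(29): SR with (k,λ,μ)=(14,6,7).
Distinct eigenvalues (to 5 d.p.): [14.0, 2.19258, -3.19258].
λ_max=14, λ_min=-sqrt(29)/2 - 1/2; ϑ = −29·λ_min/(λ_max−λ_min) = sqrt(29).
ϑ(G) ≈ 5.38516481.

sqrt(29)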